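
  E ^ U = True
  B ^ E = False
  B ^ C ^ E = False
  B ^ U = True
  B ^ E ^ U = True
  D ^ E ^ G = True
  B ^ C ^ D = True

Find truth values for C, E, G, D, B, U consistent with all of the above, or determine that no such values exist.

C=F, E=F, G=F, D=T, B=F, U=T

E ^ U = F ^ T = True ✓
B ^ E = F ^ F = False ✓
B ^ C ^ E = F ^ F ^ F = False ✓
B ^ U = F ^ T = True ✓
B ^ E ^ U = F ^ F ^ T = True ✓
D ^ E ^ G = T ^ F ^ F = True ✓
B ^ C ^ D = F ^ F ^ T = True ✓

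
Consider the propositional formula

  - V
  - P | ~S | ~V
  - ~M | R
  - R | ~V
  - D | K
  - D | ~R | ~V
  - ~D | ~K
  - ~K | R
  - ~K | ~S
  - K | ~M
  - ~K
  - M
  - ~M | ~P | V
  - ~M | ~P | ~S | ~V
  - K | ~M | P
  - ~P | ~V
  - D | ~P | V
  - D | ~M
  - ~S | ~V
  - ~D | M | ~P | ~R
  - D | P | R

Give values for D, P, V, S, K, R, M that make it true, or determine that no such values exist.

No satisfying assignment exists.

Case V = True:
  (R | ~V) forces R = True.
  (D | ~R | ~V) forces D = True.
  (~D | ~K) forces K = False.
  (K | ~M) forces M = False.
  Clause (M) is falsified — contradiction.
Case V = False:
  Clause (V) is falsified — contradiction.
Both cases fail, so the formula is unsatisfiable.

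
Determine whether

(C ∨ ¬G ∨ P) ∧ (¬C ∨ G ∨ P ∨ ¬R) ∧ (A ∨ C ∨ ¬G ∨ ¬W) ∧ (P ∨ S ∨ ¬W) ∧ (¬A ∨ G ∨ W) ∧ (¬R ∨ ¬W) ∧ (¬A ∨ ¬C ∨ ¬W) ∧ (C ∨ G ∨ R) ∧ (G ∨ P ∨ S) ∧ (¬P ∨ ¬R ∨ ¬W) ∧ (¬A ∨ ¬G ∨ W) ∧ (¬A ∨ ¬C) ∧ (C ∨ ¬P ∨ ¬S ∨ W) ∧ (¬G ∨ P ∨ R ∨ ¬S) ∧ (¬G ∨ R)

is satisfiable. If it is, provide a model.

Set G = False.
Try A = True:
  (¬A ∨ G ∨ W) forces W = True.
  (¬R ∨ ¬W) forces R = False.
  (¬A ∨ ¬C ∨ ¬W) forces C = False.
  clause (C ∨ G ∨ R) is falsified — backtrack.
So A = False.
Set S = True.
Set W = False.
Set R = True.
Set C = False.
  then (C ∨ ¬P ∨ ¬S ∨ W) forces P = False.
All clauses satisfied.

G = False; A = False; S = True; W = False; R = True; C = False; P = False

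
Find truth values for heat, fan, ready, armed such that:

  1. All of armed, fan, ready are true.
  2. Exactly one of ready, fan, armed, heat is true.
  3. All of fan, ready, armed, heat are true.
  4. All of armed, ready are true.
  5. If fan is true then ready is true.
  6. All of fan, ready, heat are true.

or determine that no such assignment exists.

No satisfying assignment exists.

Case armed = True:
  (1) forces fan = True.
  Constraint (2) is violated (fan=T, armed=T) — contradiction.
Case armed = False:
  Constraint (1) is violated (armed=F) — contradiction.
Both cases fail — unsatisfiable.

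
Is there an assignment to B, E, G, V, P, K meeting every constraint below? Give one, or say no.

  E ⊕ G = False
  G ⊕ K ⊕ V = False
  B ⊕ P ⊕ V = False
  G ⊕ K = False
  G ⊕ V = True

B: False, E: True, G: True, V: False, P: False, K: True

E ⊕ G = T ⊕ T = False ✓
G ⊕ K ⊕ V = T ⊕ T ⊕ F = False ✓
B ⊕ P ⊕ V = F ⊕ F ⊕ F = False ✓
G ⊕ K = T ⊕ T = False ✓
G ⊕ V = T ⊕ F = True ✓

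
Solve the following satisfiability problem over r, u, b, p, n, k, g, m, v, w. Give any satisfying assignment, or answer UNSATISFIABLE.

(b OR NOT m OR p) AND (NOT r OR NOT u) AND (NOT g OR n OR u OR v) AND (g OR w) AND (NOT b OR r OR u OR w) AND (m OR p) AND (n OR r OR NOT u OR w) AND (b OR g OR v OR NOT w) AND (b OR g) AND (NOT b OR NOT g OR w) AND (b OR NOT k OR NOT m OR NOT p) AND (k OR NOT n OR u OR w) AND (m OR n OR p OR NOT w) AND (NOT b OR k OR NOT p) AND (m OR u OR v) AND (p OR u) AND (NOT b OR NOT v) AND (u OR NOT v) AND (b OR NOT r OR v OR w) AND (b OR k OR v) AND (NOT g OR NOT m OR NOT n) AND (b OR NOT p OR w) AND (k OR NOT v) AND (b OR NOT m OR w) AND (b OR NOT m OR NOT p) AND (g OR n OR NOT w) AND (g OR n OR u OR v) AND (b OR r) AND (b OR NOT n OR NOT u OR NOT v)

r=T, u=F, b=T, p=T, n=T, k=T, g=F, m=T, v=F, w=T

Set r = True.
  then (NOT r OR NOT u) forces u = False.
  then (p OR u) forces p = True.
  then (u OR NOT v) forces v = False.
  then (m OR u OR v) forces m = True.
  then (b OR NOT m OR NOT p) forces b = True.
  then (NOT b OR k OR NOT p) forces k = True.
Try n = False:
  (NOT g OR n OR u OR v) forces g = False.
  clause (g OR n OR u OR v) is falsified — backtrack.
So n = True.
  then (NOT g OR NOT m OR NOT n) forces g = False.
  then (g OR w) forces w = True.
All clauses satisfied.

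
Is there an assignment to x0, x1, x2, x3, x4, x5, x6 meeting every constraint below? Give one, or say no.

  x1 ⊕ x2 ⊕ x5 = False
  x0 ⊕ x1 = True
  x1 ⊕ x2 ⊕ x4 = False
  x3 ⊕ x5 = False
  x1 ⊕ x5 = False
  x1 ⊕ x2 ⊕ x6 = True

x0 = False, x1 = True, x2 = False, x3 = True, x4 = True, x5 = True, x6 = False

x1 ⊕ x2 ⊕ x5 = T ⊕ F ⊕ T = False ✓
x0 ⊕ x1 = F ⊕ T = True ✓
x1 ⊕ x2 ⊕ x4 = T ⊕ F ⊕ T = False ✓
x3 ⊕ x5 = T ⊕ T = False ✓
x1 ⊕ x5 = T ⊕ T = False ✓
x1 ⊕ x2 ⊕ x6 = T ⊕ F ⊕ F = True ✓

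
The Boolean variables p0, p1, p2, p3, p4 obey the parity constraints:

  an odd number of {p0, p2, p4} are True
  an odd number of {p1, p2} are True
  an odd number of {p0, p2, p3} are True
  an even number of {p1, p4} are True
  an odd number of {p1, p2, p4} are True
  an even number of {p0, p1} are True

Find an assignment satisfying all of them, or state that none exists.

p0 = False; p1 = False; p2 = True; p3 = False; p4 = False

{p0, p2, p4}: 1 true → odd ✓
{p1, p2}: 1 true → odd ✓
{p0, p2, p3}: 1 true → odd ✓
{p1, p4}: 0 true → even ✓
{p1, p2, p4}: 1 true → odd ✓
{p0, p1}: 0 true → even ✓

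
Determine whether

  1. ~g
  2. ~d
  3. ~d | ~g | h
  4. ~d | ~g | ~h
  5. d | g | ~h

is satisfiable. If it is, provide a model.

Unit clause (~g) forces g = False.
Unit clause (~d) forces d = False.
In (d | g | ~h) only ~h is left, so h = False.
Check each clause:
  (~g): ~g holds.
  (~d): ~d holds.
  (~d | ~g | h): ~d holds.
  (~d | ~g | ~h): ~d holds.
  (d | g | ~h): ~h holds.
All clauses satisfied.

g = False, h = False, d = False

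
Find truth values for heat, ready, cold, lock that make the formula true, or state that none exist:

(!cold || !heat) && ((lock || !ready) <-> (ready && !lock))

The formula is unsatisfiable.

The conjunct (lock || !ready) <-> (ready && !lock) is unsatisfiable on its own:
  ready=F, lock=F: evaluates to False.
  ready=F, lock=T: evaluates to False.
  ready=T, lock=F: evaluates to False.
  ready=T, lock=T: evaluates to False.
So the whole conjunction is unsatisfiable.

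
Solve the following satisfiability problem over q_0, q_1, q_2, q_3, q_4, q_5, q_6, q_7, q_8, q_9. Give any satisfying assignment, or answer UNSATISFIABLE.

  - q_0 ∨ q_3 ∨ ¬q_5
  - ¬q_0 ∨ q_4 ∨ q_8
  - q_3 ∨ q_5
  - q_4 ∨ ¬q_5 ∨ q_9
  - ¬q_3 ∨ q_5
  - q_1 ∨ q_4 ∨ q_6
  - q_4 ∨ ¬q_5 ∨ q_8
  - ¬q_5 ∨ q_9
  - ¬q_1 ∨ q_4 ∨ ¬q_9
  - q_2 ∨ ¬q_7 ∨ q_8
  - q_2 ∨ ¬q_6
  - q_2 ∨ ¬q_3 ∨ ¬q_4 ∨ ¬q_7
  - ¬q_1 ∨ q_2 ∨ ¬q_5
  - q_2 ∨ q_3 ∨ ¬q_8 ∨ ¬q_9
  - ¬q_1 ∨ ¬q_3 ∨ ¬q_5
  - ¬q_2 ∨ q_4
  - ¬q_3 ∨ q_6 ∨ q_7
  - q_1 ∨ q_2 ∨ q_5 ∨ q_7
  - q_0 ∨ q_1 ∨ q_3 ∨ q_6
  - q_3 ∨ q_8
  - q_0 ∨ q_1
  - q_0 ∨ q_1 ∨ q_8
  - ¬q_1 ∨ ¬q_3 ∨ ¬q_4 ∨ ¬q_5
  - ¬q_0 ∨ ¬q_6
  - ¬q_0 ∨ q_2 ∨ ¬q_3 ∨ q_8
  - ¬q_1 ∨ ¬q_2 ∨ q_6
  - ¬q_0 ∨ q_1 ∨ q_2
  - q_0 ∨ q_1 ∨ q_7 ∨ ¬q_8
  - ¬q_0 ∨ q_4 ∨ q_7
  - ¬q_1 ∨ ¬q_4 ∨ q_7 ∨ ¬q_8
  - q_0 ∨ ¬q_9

Set q_0 = True.
  then (¬q_0 ∨ ¬q_6) forces q_6 = False.
Set q_1 = False.
  then (q_1 ∨ q_4 ∨ q_6) forces q_4 = True.
  then (¬q_0 ∨ q_1 ∨ q_2) forces q_2 = True.
Set q_3 = True.
  then (¬q_3 ∨ q_5) forces q_5 = True.
  then (¬q_5 ∨ q_9) forces q_9 = True.
  then (¬q_3 ∨ q_6 ∨ q_7) forces q_7 = True.
Set q_8 = True.
All clauses satisfied.

q_0=T; q_1=F; q_2=T; q_3=T; q_4=T; q_5=T; q_6=F; q_7=T; q_8=T; q_9=T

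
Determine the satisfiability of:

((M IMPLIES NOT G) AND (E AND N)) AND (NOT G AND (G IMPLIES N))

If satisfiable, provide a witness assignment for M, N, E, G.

M=F, N=T, E=T, G=F

  (M IMPLIES NOT G) AND (E AND N) = True
    M IMPLIES NOT G = True
      NOT G = True
    E AND N = True
  NOT G AND (G IMPLIES N) = True
    NOT G = True
    G IMPLIES N = True
Both conjuncts True, so the formula holds.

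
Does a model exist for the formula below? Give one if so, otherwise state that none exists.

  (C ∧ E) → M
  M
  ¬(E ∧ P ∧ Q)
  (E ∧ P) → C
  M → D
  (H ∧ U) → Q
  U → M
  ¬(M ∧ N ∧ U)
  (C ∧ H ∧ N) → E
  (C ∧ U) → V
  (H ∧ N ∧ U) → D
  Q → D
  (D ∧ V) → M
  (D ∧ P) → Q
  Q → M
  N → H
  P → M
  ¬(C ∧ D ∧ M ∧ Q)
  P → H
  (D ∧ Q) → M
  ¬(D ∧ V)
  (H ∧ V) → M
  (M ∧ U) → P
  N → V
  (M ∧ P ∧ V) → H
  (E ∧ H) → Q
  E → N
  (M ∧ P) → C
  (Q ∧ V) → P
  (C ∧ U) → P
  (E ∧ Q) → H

D = True; V = False; E = False; C = True; P = False; M = True; U = False; N = False; Q = False; H = False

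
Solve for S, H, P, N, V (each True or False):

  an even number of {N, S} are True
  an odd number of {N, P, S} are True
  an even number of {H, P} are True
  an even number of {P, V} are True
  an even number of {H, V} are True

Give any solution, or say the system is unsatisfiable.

S: True; H: True; P: True; N: True; V: True

{N, S}: 2 true → even ✓
{N, P, S}: 3 true → odd ✓
{H, P}: 2 true → even ✓
{P, V}: 2 true → even ✓
{H, V}: 2 true → even ✓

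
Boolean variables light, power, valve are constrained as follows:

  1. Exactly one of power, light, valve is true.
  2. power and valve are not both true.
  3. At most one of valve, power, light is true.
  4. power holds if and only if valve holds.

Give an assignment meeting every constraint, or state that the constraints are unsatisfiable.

light: True, power: False, valve: False

  (1) {power, light, valve}: 1 true — exactly one ✓
  (2) power=F, valve=F — not both ✓
  (3) {valve, power, light}: 1 true — at most one ✓
  (4) power=F, valve=F — same ✓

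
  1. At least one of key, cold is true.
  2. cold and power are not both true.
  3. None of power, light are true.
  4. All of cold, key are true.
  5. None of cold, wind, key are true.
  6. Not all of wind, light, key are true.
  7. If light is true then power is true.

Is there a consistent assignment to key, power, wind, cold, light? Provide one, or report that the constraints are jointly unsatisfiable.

Case key = True:
  Constraint (5) is violated (key=T) — contradiction.
Case key = False:
  Constraint (4) is violated (key=F) — contradiction.
Both cases fail — unsatisfiable.

No satisfying assignment exists.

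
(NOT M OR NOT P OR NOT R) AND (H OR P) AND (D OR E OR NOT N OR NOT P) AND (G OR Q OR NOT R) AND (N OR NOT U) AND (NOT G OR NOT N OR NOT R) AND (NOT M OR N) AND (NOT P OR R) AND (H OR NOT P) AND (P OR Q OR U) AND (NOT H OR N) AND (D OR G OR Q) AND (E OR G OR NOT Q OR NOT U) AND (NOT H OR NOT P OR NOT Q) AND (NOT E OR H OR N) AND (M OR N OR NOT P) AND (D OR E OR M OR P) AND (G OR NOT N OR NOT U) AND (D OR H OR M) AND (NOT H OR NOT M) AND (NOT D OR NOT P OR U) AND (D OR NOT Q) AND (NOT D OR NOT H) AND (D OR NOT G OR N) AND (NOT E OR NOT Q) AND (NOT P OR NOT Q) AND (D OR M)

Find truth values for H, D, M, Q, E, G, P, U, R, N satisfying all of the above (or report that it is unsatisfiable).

UNSATISFIABLE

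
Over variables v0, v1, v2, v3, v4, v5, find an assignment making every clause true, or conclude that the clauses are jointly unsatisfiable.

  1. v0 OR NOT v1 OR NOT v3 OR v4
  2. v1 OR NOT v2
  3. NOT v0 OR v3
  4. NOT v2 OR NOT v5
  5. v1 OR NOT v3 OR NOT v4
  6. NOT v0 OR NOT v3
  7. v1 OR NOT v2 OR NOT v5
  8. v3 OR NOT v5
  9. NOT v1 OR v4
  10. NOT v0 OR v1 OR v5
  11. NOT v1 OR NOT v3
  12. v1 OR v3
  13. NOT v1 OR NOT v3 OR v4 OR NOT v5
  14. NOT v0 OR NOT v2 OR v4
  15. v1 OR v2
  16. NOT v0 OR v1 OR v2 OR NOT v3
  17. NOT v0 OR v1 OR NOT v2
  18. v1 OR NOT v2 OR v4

Try v0 = True:
  (NOT v0 OR v3) forces v3 = True.
  clause (NOT v0 OR NOT v3) is falsified — backtrack.
So v0 = False.
Try v1 = False:
  (v1 OR NOT v2) forces v2 = False.
  clause (v1 OR v2) is falsified — backtrack.
So v1 = True.
  then (NOT v1 OR v4) forces v4 = True.
  then (NOT v1 OR NOT v3) forces v3 = False.
  then (v3 OR NOT v5) forces v5 = False.
Set v2 = False.
All clauses satisfied.

v0 = False; v1 = True; v2 = False; v3 = False; v4 = True; v5 = False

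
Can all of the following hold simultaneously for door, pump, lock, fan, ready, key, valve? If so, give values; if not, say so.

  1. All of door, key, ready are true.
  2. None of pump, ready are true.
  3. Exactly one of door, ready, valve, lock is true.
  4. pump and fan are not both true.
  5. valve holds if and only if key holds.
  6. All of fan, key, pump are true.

Case pump = True:
  Constraint (2) is violated (pump=T) — contradiction.
Case pump = False:
  Constraint (6) is violated (pump=F) — contradiction.
Both cases fail — unsatisfiable.

UNSATISFIABLE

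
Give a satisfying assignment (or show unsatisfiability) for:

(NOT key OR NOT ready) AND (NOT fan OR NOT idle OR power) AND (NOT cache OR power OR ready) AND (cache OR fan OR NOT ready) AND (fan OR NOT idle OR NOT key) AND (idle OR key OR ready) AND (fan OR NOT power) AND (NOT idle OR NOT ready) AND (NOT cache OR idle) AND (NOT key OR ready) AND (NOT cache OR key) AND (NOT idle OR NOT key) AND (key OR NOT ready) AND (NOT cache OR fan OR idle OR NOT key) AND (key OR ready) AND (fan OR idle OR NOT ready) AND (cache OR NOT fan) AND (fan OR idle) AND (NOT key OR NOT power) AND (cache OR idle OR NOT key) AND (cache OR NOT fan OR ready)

The formula is unsatisfiable.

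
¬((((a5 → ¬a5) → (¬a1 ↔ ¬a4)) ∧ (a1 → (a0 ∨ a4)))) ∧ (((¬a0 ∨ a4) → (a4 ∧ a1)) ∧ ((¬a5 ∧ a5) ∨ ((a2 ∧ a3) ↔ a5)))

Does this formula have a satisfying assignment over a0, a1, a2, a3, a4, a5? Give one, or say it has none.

a0=T, a1=T, a2=F, a3=T, a4=F, a5=F

  ¬((((a5 → ¬a5) → (¬a1 ↔ ¬a4)) ∧ (a1 → (a0 ∨ a4)))) = True
    ((a5 → ¬a5) → (¬a1 ↔ ¬a4)) ∧ (a1 → (a0 ∨ a4)) = False
      (a5 → ¬a5) → (¬a1 ↔ ¬a4) = False
        a5 → ¬a5 = True
          ¬a5 = True
        ¬a1 ↔ ¬a4 = False
          ¬a1 = False
          ¬a4 = True
      a1 → (a0 ∨ a4) = True
        a0 ∨ a4 = True
  ((¬a0 ∨ a4) → (a4 ∧ a1)) ∧ ((¬a5 ∧ a5) ∨ ((a2 ∧ a3) ↔ a5)) = True
    (¬a0 ∨ a4) → (a4 ∧ a1) = True
      ¬a0 ∨ a4 = False
        ¬a0 = False
      a4 ∧ a1 = False
    (¬a5 ∧ a5) ∨ ((a2 ∧ a3) ↔ a5) = True
      ¬a5 ∧ a5 = False
        ¬a5 = True
      (a2 ∧ a3) ↔ a5 = True
        a2 ∧ a3 = False
Both conjuncts True, so the formula holds.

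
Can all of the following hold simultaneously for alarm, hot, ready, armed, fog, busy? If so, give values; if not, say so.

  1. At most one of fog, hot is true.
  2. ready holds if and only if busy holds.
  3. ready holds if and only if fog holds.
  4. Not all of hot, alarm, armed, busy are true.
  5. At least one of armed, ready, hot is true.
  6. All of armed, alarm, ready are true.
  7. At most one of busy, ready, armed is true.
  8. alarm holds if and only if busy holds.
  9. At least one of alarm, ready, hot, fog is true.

Unsatisfiable

Case ready = True:
  (2) with ready=T forces busy = True.
  Constraint (7) is violated (busy=T, ready=T) — contradiction.
Case ready = False:
  Constraint (6) is violated (ready=F) — contradiction.
Both cases fail — unsatisfiable.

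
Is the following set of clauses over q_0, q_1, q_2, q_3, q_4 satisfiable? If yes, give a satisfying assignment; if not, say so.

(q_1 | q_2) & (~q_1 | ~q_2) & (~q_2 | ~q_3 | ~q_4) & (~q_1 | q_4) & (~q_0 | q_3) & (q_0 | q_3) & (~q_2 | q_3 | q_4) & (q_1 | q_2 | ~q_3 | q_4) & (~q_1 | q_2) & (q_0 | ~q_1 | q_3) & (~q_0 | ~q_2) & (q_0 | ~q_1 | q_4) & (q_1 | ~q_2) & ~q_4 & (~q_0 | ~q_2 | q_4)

Unsatisfiable — no assignment works.

Case q_1 = True:
  (~q_1 | ~q_2) forces q_2 = False.
  Clause (~q_1 | q_2) is falsified — contradiction.
Case q_1 = False:
  (q_1 | q_2) forces q_2 = True.
  Clause (q_1 | ~q_2) is falsified — contradiction.
Both cases fail, so the formula is unsatisfiable.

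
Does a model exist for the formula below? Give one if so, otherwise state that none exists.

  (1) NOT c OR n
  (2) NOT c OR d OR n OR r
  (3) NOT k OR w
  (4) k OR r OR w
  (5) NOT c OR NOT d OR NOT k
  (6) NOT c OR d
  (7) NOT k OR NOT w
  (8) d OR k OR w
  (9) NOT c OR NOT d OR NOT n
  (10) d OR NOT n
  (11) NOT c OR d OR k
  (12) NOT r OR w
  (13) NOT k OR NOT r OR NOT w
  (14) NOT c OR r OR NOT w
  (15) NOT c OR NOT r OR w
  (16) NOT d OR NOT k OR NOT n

Set r = False.
Set d = True.
Try w = False:
  (NOT k OR w) forces k = False.
  clause (k OR r OR w) is falsified — backtrack.
So w = True.
  then (NOT k OR NOT w) forces k = False.
  then (NOT c OR r OR NOT w) forces c = False.
Set n = True.
All clauses satisfied.

r=F; d=T; w=T; k=F; n=T; c=F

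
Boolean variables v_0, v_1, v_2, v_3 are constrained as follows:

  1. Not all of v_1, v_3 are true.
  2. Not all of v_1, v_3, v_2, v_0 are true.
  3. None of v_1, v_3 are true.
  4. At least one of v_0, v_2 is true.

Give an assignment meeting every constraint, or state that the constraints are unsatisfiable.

v_0=T; v_1=F; v_2=T; v_3=F

  (1) {v_1, v_3}: 0/2 true — not all ✓
  (2) {v_1, v_3, v_2, v_0}: 2/4 true — not all ✓
  (3) {v_1, v_3}: 0 true — none ✓
  (4) {v_0, v_2}: 2 true — at least one ✓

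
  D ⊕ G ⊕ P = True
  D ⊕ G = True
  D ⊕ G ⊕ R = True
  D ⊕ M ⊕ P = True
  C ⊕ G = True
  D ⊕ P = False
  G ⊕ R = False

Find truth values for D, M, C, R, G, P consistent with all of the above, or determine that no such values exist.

Adding constraints 1, 2, 3, 6, 7 mod 2: every variable appears an even number of times on the left, so the left side is 0.
But the right sides sum to 1 (mod 2). 0 ≠ 1 — the system is inconsistent.

Unsatisfiable — no assignment works.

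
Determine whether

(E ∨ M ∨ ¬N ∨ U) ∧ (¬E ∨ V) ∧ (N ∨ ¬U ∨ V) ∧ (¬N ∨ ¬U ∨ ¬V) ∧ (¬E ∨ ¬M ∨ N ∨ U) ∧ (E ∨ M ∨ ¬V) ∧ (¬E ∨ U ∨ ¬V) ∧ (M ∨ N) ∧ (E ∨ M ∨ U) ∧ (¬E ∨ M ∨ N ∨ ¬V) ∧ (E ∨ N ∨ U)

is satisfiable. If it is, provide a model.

Set U = True.
Set E = True.
  then (¬E ∨ V) forces V = True.
  then (¬N ∨ ¬U ∨ ¬V) forces N = False.
  then (M ∨ N) forces M = True.
All clauses satisfied.

U: True, E: True, M: True, V: True, N: False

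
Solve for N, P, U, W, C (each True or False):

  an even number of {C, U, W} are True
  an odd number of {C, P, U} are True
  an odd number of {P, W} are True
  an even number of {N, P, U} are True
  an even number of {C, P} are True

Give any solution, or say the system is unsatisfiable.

N=T; P=F; U=T; W=T; C=F

{C, U, W}: 2 true → even ✓
{C, P, U}: 1 true → odd ✓
{P, W}: 1 true → odd ✓
{N, P, U}: 2 true → even ✓
{C, P}: 0 true → even ✓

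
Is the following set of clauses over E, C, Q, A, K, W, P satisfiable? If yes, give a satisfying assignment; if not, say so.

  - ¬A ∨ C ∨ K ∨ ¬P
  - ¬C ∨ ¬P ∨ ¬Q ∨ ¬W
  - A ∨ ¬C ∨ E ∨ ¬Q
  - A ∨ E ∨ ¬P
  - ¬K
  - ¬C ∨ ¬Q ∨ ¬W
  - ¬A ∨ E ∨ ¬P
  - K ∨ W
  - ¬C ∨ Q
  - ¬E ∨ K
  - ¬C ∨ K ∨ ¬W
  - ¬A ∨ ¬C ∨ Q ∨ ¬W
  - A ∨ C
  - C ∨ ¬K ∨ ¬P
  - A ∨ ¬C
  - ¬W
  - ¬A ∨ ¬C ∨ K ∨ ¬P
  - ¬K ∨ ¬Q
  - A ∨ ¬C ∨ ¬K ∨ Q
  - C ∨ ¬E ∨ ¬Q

Unsatisfiable — no assignment works.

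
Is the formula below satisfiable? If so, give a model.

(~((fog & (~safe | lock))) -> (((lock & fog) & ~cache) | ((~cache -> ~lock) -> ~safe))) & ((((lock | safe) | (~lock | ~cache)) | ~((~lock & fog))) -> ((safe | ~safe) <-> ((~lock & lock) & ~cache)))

The conjunct (((lock | safe) | (~lock | ~cache)) | ~((~lock & fog))) -> ((safe | ~safe) <-> ((~lock & lock) & ~cache)) is unsatisfiable on its own:
  lock = True: simplifies to ~((safe | ~safe)).
    safe = True: this becomes ~((True | False)) = False.
    safe = False: this becomes ~((False | True)) = False.
  lock = False: simplifies to ~((safe | ~safe)).
    safe = True: this becomes ~((True | False)) = False.
    safe = False: this becomes ~((False | True)) = False.
So the whole conjunction is unsatisfiable.

The formula is unsatisfiable.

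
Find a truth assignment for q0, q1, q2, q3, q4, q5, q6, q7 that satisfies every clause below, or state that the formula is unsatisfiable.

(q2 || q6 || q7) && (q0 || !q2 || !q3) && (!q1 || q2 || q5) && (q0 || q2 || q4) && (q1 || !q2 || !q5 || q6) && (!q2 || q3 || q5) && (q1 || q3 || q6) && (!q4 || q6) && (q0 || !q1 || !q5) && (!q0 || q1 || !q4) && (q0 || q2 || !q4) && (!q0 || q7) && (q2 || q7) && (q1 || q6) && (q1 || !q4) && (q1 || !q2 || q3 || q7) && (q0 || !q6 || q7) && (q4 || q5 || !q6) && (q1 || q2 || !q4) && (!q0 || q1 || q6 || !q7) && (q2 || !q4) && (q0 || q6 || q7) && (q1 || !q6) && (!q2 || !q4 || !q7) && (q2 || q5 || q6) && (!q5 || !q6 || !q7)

q0: True; q1: True; q2: False; q3: True; q4: False; q5: True; q6: False; q7: True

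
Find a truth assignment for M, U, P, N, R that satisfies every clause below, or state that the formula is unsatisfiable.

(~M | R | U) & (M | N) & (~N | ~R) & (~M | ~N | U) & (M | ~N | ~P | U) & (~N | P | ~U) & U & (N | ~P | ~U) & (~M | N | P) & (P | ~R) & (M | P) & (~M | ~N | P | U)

Unit clause (U) forces U = True.
Set M = True.
Try P = False:
  (~N | P | ~U) forces N = False.
  clause (~M | N | P) is falsified — backtrack.
So P = True.
  then (N | ~P | ~U) forces N = True.
  then (~N | ~R) forces R = False.
All clauses satisfied.

M = True; U = True; P = True; N = True; R = False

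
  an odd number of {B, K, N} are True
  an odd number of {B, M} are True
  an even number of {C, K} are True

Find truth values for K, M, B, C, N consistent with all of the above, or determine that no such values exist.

K = False, M = True, B = False, C = False, N = True

{B, K, N}: 1 true → odd ✓
{B, M}: 1 true → odd ✓
{C, K}: 0 true → even ✓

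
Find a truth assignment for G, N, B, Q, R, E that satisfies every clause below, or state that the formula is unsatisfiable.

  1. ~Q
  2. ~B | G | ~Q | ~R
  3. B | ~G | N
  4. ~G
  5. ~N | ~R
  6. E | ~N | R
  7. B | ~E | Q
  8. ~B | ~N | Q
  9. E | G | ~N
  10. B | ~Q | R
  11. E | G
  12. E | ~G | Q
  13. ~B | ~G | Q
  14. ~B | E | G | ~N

Unit clause (~Q) forces Q = False.
Unit clause (~G) forces G = False.
In (E | G) only E is left, so E = True.
In (B | ~E | Q) only B is left, so B = True.
In (~B | ~N | Q) only ~N is left, so N = False.
Set R = True.
All clauses satisfied.

G=F, N=F, B=T, Q=F, R=T, E=T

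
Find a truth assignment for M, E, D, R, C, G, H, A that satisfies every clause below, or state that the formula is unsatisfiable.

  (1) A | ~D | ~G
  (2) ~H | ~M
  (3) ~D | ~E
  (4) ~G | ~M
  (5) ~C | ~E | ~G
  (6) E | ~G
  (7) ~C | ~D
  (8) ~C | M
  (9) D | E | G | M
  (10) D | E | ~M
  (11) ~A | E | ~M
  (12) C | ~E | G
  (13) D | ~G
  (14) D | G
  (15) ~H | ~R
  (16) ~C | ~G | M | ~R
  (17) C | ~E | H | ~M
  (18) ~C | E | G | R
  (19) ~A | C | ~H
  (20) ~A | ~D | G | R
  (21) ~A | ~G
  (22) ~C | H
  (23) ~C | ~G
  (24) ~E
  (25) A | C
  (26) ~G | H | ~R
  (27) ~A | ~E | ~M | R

M = False; E = False; D = True; R = True; C = False; G = False; H = False; A = True

Unit clause (~E) forces E = False.
In (E | ~G) only ~G is left, so G = False.
In (D | G) only D is left, so D = True.
In (~C | ~D) only ~C is left, so C = False.
In (A | C) only A is left, so A = True.
In (~A | E | ~M) only ~M is left, so M = False.
In (~A | C | ~H) only ~H is left, so H = False.
In (~A | ~D | G | R) only R is left, so R = True.
All clauses satisfied.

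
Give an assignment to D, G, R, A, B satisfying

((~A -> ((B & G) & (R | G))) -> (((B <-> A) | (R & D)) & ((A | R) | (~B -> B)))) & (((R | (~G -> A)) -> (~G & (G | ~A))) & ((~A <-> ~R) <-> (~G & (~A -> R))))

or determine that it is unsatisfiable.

Case G = True: the conjunct (R | (~G -> A)) -> (~G & (G | ~A)) becomes (R | True) -> (False & True) = False.
Case G = False: the formula simplifies to (A -> (((B <-> A) | (R & D)) & ((A | R) | (~B -> B)))) & (((R | A) -> ~A) & ((~A <-> ~R) <-> (~A -> R))).
  A = True: the conjunct (R | A) -> ~A becomes (R | True) -> ~True = False.
  A = False: simplifies to ~R <-> R.
    R = True: this becomes ~True <-> True = False.
    R = False: this becomes ~False <-> False = False.
Both cases fail — unsatisfiable.

The formula is unsatisfiable.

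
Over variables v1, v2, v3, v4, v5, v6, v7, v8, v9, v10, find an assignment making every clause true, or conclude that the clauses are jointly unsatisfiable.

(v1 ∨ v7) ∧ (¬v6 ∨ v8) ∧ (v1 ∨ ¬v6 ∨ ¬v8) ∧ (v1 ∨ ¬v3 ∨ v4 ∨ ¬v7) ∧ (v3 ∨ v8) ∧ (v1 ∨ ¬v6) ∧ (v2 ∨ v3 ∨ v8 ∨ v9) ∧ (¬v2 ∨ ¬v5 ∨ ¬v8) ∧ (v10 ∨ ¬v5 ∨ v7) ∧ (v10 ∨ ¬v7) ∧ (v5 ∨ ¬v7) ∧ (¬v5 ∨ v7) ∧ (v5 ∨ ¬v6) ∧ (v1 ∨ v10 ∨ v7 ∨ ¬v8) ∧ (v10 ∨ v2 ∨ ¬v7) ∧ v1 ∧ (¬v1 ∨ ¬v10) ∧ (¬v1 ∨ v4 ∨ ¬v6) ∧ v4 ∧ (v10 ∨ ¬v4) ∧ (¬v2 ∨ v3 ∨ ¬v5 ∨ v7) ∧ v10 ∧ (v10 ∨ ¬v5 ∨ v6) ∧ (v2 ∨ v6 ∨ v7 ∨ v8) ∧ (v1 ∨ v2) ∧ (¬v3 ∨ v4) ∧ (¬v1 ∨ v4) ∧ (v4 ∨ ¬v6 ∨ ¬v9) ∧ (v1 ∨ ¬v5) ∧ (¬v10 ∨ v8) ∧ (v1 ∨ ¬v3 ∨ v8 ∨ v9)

UNSATISFIABLE

Case v1 = True:
  (¬v1 ∨ ¬v10) forces v10 = False.
  Clause (v10) is falsified — contradiction.
Case v1 = False:
  Clause (v1) is falsified — contradiction.
Both cases fail, so the formula is unsatisfiable.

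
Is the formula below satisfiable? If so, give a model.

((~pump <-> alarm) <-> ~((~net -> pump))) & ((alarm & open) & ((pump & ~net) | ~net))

open: True; alarm: True; net: False; pump: False

  (~pump <-> alarm) <-> ~((~net -> pump)) = True
    ~pump <-> alarm = True
      ~pump = True
    ~((~net -> pump)) = True
      ~net -> pump = False
        ~net = True
  (alarm & open) & ((pump & ~net) | ~net) = True
    alarm & open = True
    (pump & ~net) | ~net = True
      pump & ~net = False
        ~net = True
      ~net = True
Both conjuncts True, so the formula holds.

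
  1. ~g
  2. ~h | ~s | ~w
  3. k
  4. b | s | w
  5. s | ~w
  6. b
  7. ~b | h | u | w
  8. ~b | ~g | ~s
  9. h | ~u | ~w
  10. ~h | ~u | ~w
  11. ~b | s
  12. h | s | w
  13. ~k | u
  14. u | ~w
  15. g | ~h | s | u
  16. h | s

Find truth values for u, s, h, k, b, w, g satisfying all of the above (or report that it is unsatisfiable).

u: True; s: True; h: False; k: True; b: True; w: False; g: False

Unit clause (~g) forces g = False.
Unit clause (k) forces k = True.
Unit clause (b) forces b = True.
In (~b | s) only s is left, so s = True.
In (~k | u) only u is left, so u = True.
Set h = False.
  then (h | ~u | ~w) forces w = False.
All clauses satisfied.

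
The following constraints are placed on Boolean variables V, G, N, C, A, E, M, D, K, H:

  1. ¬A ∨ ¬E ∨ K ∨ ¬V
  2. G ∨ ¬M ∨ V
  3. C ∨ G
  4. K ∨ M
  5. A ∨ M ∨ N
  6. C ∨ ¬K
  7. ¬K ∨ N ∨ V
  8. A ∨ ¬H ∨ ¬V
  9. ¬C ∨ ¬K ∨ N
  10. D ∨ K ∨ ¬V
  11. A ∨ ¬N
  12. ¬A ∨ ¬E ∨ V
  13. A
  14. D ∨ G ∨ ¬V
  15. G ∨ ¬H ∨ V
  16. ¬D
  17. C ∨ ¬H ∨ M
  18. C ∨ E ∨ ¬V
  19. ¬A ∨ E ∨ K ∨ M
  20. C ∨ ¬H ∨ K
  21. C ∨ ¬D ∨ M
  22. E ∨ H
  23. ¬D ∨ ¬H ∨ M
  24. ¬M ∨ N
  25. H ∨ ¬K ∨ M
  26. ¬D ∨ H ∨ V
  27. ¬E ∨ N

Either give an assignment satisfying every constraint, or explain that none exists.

V = True, G = True, N = True, C = True, A = True, E = False, M = True, D = False, K = True, H = True

Unit clause (A) forces A = True.
Unit clause (¬D) forces D = False.
Set V = True.
  then (D ∨ K ∨ ¬V) forces K = True.
  then (D ∨ G ∨ ¬V) forces G = True.
  then (C ∨ ¬K) forces C = True.
  then (¬C ∨ ¬K ∨ N) forces N = True.
Set E = False.
  then (E ∨ H) forces H = True.
Set M = True.
All clauses satisfied.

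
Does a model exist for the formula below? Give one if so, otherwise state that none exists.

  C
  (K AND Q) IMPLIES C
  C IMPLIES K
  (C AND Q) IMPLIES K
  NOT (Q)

Unit clause (C) forces C = True.
In (NOT C OR K) only K is left, so K = True.
Unit clause (NOT Q) forces Q = False.
Check each clause:
  (C): C holds.
  (C OR NOT K OR NOT Q): C holds.
  (NOT C OR K OR NOT Q): K holds.
  (NOT C OR K): K holds.
  (NOT Q): NOT Q holds.
All clauses satisfied.

C = True; Q = False; K = True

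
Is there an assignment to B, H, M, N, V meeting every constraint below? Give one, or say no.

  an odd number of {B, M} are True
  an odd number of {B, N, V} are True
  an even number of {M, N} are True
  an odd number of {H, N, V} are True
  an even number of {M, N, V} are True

B: True, H: True, M: False, N: False, V: False

{B, M}: 1 true → odd ✓
{B, N, V}: 1 true → odd ✓
{M, N}: 0 true → even ✓
{H, N, V}: 1 true → odd ✓
{M, N, V}: 0 true → even ✓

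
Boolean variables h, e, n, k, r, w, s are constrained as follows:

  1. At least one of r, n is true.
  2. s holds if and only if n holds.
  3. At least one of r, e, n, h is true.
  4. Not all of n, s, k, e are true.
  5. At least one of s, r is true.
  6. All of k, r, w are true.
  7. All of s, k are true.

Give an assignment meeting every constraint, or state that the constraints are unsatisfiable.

h = False, e = False, n = True, k = True, r = True, w = True, s = True

  (1) {r, n}: 2 true — at least one ✓
  (2) s=T, n=T — same ✓
  (3) {r, e, n, h}: 2 true — at least one ✓
  (4) {n, s, k, e}: 3/4 true — not all ✓
  (5) {s, r}: 2 true — at least one ✓
  (6) {k, r, w}: all 3 true ✓
  (7) {s, k}: all 2 true ✓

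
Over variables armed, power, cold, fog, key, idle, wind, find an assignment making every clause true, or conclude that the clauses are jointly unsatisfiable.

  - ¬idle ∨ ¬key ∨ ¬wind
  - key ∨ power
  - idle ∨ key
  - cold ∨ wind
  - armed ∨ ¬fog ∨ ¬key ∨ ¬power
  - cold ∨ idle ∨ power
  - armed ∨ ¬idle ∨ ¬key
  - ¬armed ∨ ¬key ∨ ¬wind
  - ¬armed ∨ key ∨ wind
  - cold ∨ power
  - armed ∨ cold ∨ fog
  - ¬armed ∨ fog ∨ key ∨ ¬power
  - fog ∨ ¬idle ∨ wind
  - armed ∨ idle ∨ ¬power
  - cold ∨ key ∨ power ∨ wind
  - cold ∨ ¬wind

armed = True, power = False, cold = True, fog = False, key = True, idle = False, wind = False

Set armed = True.
Set power = False.
  then (key ∨ power) forces key = True.
  then (¬armed ∨ ¬key ∨ ¬wind) forces wind = False.
  then (cold ∨ power) forces cold = True.
Set fog = False.
  then (fog ∨ ¬idle ∨ wind) forces idle = False.
All clauses satisfied.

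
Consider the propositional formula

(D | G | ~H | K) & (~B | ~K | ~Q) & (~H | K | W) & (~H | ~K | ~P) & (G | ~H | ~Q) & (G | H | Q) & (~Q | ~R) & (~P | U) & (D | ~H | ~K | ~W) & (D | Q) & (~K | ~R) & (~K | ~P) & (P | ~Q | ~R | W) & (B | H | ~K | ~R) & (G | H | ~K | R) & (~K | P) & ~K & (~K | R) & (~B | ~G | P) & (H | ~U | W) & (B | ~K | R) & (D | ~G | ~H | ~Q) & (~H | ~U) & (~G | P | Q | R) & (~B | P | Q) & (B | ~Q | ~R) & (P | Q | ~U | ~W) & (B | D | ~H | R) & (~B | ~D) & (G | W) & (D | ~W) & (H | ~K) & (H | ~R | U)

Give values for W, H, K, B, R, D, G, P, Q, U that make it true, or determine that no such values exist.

Unit clause (~K) forces K = False.
Set W = True.
  then (D | ~W) forces D = True.
  then (~B | ~D) forces B = False.
Set H = True.
  then (~H | ~U) forces U = False.
  then (~P | U) forces P = False.
Set R = True.
  then (~Q | ~R) forces Q = False.
Set G = False.
All clauses satisfied.

W: True; H: True; K: False; B: False; R: True; D: True; G: False; P: False; Q: False; U: False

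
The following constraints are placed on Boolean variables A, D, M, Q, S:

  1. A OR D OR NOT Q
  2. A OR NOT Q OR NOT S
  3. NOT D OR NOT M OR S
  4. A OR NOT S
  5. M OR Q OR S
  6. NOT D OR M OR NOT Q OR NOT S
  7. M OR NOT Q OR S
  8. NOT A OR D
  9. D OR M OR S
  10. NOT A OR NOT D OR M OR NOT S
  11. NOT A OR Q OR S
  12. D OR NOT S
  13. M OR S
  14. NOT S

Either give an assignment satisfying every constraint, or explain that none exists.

Unit clause (NOT S) forces S = False.
In (M OR S) only M is left, so M = True.
In (NOT D OR NOT M OR S) only NOT D is left, so D = False.
In (NOT A OR D) only NOT A is left, so A = False.
In (A OR D OR NOT Q) only NOT Q is left, so Q = False.
All clauses satisfied.

A = False, D = False, M = True, Q = False, S = False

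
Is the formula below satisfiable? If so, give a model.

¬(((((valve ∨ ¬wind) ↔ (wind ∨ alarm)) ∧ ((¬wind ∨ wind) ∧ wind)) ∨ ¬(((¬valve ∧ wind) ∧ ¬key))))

key=F; wind=T; alarm=T; valve=F

  ¬(((((valve ∨ ¬wind) ↔ (wind ∨ alarm)) ∧ ((¬wind ∨ wind) ∧ wind)) ∨ ¬(((¬valve ∧ wind) ∧ ¬key)))) = True
    (((valve ∨ ¬wind) ↔ (wind ∨ alarm)) ∧ ((¬wind ∨ wind) ∧ wind)) ∨ ¬(((¬valve ∧ wind) ∧ ¬key)) = False
      ((valve ∨ ¬wind) ↔ (wind ∨ alarm)) ∧ ((¬wind ∨ wind) ∧ wind) = False
        (valve ∨ ¬wind) ↔ (wind ∨ alarm) = False
          valve ∨ ¬wind = False
            ¬wind = False
          wind ∨ alarm = True
        (¬wind ∨ wind) ∧ wind = True
          ¬wind ∨ wind = True
            ¬wind = False
      ¬(((¬valve ∧ wind) ∧ ¬key)) = False
        (¬valve ∧ wind) ∧ ¬key = True
          ¬valve ∧ wind = True
            ¬valve = True
          ¬key = True
The formula evaluates to True.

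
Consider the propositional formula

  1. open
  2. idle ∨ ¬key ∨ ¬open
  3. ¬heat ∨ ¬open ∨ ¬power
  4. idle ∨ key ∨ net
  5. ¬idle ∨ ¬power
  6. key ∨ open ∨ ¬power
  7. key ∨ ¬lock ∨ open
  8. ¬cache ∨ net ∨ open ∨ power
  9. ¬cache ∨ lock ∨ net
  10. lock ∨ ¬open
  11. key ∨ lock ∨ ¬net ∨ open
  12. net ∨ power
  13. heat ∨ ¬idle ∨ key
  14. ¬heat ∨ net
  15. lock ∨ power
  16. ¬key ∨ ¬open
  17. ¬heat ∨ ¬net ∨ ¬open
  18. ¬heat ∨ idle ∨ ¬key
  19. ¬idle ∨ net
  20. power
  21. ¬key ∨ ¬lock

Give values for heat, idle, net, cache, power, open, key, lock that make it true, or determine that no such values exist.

heat=F; idle=F; net=T; cache=T; power=T; open=T; key=F; lock=T

Unit clause (open) forces open = True.
In (lock ∨ ¬open) only lock is left, so lock = True.
In (¬key ∨ ¬open) only ¬key is left, so key = False.
Unit clause (power) forces power = True.
In (¬heat ∨ ¬open ∨ ¬power) only ¬heat is left, so heat = False.
In (¬idle ∨ ¬power) only ¬idle is left, so idle = False.
In (idle ∨ key ∨ net) only net is left, so net = True.
Set cache = True.
All clauses satisfied.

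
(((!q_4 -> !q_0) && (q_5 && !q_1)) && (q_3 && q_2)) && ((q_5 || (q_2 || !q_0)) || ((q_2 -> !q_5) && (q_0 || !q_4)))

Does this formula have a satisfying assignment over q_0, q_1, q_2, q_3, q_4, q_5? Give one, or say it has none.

q_0 = True, q_1 = False, q_2 = True, q_3 = True, q_4 = True, q_5 = True

  ((!q_4 -> !q_0) && (q_5 && !q_1)) && (q_3 && q_2) = True
    (!q_4 -> !q_0) && (q_5 && !q_1) = True
      !q_4 -> !q_0 = True
        !q_4 = False
        !q_0 = False
      q_5 && !q_1 = True
        !q_1 = True
    q_3 && q_2 = True
  (q_5 || (q_2 || !q_0)) || ((q_2 -> !q_5) && (q_0 || !q_4)) = True
    q_5 || (q_2 || !q_0) = True
      q_2 || !q_0 = True
        !q_0 = False
    (q_2 -> !q_5) && (q_0 || !q_4) = False
      q_2 -> !q_5 = False
        !q_5 = False
      q_0 || !q_4 = True
        !q_4 = False
Both conjuncts True, so the formula holds.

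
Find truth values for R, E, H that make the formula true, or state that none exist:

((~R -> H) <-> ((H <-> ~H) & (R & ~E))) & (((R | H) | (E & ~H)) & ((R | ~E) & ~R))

Case R = True: the conjunct ~R is False.
Case R = False: the formula simplifies to ~H & ((H | (E & ~H)) & ~E).
  E = True: the conjunct ~E is False.
  E = False: simplifies to ~H & H.
    H = True: the conjunct ~H is False.
    H = False: the conjunct H is False.
Both cases fail — unsatisfiable.

The formula is unsatisfiable.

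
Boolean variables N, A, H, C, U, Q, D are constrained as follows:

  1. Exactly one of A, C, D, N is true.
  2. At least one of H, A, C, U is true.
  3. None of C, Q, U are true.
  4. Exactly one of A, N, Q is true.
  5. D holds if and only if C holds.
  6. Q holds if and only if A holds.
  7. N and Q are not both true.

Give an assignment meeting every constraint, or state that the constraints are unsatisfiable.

N: True, A: False, H: True, C: False, U: False, Q: False, D: False

  (1) {A, C, D, N}: 1 true — exactly one ✓
  (2) {H, A, C, U}: 1 true — at least one ✓
  (3) {C, Q, U}: 0 true — none ✓
  (4) {A, N, Q}: 1 true — exactly one ✓
  (5) D=F, C=F — same ✓
  (6) Q=F, A=F — same ✓
  (7) N=T, Q=F — not both ✓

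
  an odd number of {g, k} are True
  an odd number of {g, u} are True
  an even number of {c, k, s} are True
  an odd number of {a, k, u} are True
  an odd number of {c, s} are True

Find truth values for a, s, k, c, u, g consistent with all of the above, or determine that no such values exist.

a=T, s=F, k=T, c=T, u=T, g=F

{g, k}: 1 true → odd ✓
{g, u}: 1 true → odd ✓
{c, k, s}: 2 true → even ✓
{a, k, u}: 3 true → odd ✓
{c, s}: 1 true → odd ✓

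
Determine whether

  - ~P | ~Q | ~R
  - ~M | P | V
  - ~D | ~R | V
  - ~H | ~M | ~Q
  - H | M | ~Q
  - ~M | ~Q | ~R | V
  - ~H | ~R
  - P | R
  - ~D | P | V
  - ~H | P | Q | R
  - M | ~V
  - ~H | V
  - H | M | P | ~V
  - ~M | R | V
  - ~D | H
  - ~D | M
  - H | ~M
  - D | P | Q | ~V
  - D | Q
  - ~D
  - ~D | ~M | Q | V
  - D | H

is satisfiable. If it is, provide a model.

Case D = True:
  Clause (~D) is falsified — contradiction.
Case D = False:
  (D | Q) forces Q = True.
  (D | H) forces H = True.
  (~H | ~M | ~Q) forces M = False.
  (~H | ~R) forces R = False.
  (P | R) forces P = True.
  (M | ~V) forces V = False.
  Clause (~H | V) is falsified — contradiction.
Both cases fail, so the formula is unsatisfiable.

Unsatisfiable — no assignment works.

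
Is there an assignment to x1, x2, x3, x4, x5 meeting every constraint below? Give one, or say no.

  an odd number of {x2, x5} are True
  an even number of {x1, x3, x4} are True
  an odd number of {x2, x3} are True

x1 = False; x2 = True; x3 = False; x4 = False; x5 = False

{x2, x5}: 1 true → odd ✓
{x1, x3, x4}: 0 true → even ✓
{x2, x3}: 1 true → odd ✓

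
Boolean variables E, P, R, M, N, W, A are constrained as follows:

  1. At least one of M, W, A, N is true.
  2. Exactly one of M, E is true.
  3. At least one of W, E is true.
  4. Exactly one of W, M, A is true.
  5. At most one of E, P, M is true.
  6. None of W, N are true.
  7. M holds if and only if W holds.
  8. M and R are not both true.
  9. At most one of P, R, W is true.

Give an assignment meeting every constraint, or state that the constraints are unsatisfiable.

E = True; P = False; R = False; M = False; N = False; W = False; A = True

  (1) {M, W, A, N}: 1 true — at least one ✓
  (2) {M, E}: 1 true — exactly one ✓
  (3) {W, E}: 1 true — at least one ✓
  (4) {W, M, A}: 1 true — exactly one ✓
  (5) {E, P, M}: 1 true — at most one ✓
  (6) {W, N}: 0 true — none ✓
  (7) M=F, W=F — same ✓
  (8) M=F, R=F — not both ✓
  (9) {P, R, W}: 0 true — at most one ✓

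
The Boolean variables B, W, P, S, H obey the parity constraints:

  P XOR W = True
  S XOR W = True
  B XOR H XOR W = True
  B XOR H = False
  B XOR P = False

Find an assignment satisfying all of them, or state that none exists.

B: False, W: True, P: False, S: False, H: False

P XOR W = F XOR T = True ✓
S XOR W = F XOR T = True ✓
B XOR H XOR W = F XOR F XOR T = True ✓
B XOR H = F XOR F = False ✓
B XOR P = F XOR F = False ✓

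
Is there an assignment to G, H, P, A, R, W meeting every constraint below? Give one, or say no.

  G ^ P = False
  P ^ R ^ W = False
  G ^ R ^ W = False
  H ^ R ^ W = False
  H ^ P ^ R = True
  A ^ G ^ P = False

G = False; H = False; P = False; A = False; R = True; W = True

G ^ P = F ^ F = False ✓
P ^ R ^ W = F ^ T ^ T = False ✓
G ^ R ^ W = F ^ T ^ T = False ✓
H ^ R ^ W = F ^ T ^ T = False ✓
H ^ P ^ R = F ^ F ^ T = True ✓
A ^ G ^ P = F ^ F ^ F = False ✓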